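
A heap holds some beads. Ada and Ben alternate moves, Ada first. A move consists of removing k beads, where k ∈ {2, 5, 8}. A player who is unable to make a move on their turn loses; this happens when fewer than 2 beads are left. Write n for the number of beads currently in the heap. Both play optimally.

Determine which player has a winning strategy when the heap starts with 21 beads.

Ben wins.

Classify positions by backward induction: terminal positions (no move available) are L. From any other position, the mover wins iff some move reaches an L.
n=0: no move → L
n=1: no move → L
n=2: can move to 0, which is L ⇒ W
n=3: can move to 1, which is L ⇒ W
n=4: the only move is to 2(W), a W ⇒ L
n=5: can move to 0, which is L ⇒ W
n=6: can move to 4, which is L ⇒ W
n=7: moves to 5(W), 2(W); every one is W ⇒ L
n=8: can move to 0, which is L ⇒ W
n=9: can move to 7, which is L ⇒ W
n=10: moves to 8(W), 5(W), 2(W); every one is W ⇒ L
n=11: moves to 9(W), 6(W), 3(W); every one is W ⇒ L
n=12: can move to 10, which is L ⇒ W
n=13: can move to 11, which is L ⇒ W
n=14: moves to 12(W), 9(W), 6(W); every one is W ⇒ L
n=15: can move to 10, which is L ⇒ W
n=16: can move to 14, which is L ⇒ W
n=17: moves to 15(W), 12(W), 9(W); every one is W ⇒ L
n=18: can move to 10, which is L ⇒ W
n=19: can move to 17, which is L ⇒ W
n=20: moves to 18(W), 15(W), 12(W); every one is W ⇒ L
n=21: moves to 19(W), 16(W), 13(W); every one is W ⇒ L
The starting position 21 is L: whatever Ada does, the opponent receives a W position.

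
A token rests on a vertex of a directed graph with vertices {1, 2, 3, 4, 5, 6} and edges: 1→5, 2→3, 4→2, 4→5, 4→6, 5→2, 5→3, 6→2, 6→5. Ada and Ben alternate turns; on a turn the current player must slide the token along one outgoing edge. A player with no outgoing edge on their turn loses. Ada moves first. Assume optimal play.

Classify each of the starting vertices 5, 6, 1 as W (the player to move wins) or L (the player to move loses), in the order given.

5: W, 6: L, 1: L

Label each position W (a win for the player to move) or L (a loss). A position with no legal move is L; any other position is W exactly when some move reaches an L, and L when every move reaches a W.
Every edge goes from a vertex to one that appears earlier in the order 3, 2, 5, 6, 4, 1, so processing vertices in that order labels each vertex after all of its successors.
3: no outgoing edge → L
2: →3(L), so W
5: →3(L), so W
6: →5(W), 2(W) — all W, so L
4: →6(L), so W
1: →5(W) only, which is W, so L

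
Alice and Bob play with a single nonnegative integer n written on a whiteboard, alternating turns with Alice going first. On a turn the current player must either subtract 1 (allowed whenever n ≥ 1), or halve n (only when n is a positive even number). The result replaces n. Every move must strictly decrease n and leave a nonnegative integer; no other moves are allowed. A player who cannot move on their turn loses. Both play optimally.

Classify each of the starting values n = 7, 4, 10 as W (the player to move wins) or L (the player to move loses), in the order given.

Classify positions by backward induction: terminal positions (no move available) are L. From any other position, the mover wins iff some move reaches an L.
n=0: no move → L
n=1: W (go to 0, an L position)
n=2: L (sole option 1(W) is W)
n=3: W (go to 2, an L position)
n=4: W (go to 2, an L position)
n=5: L (sole option 4(W) is W)
n=6: W (go to 5, an L position)
n=7: L (sole option 6(W) is W)
n=8: W (go to 7, an L position)
n=9: L (sole option 8(W) is W)
n=10: W (go to 5, an L position)

7: L, 4: W, 10: W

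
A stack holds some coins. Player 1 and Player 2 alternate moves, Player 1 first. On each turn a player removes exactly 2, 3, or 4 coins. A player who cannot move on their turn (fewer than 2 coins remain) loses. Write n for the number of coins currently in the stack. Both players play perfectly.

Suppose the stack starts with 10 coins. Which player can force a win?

Player 1 wins.

Compute win/loss labels from the base case upward. A position with no move is L. Any other position is W if it can reach an L in one move, else L.
n=0: no move → L
n=1: no move → L
n=2: →0(L), so W
n=3: →1(L), so W
n=4: →1(L), so W
n=5: →1(L), so W
n=6: →4(W), 3(W), 2(W) — all W, so L
n=7: →5(W), 4(W), 3(W) — all W, so L
n=8: →6(L), so W
n=9: →7(L), so W
n=10: →7(L), so W
The starting position 10 is W: Player 1 should remove 3, leaving 7, handing over an L position.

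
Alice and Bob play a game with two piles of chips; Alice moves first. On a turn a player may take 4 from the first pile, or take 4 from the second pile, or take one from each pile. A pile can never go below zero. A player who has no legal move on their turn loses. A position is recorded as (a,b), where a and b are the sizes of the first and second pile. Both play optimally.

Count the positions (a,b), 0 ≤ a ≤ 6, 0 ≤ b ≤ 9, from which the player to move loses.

Work bottom-up. With no move the player to move loses. Otherwise the position is W if at least one move leads to an L position for the opponent, and L if every move leads to a W.
Every move lowers a or b (never raises either), so fill the grid row by row in increasing a, and left to right within a row: each cell's successors are then already labelled.
      b=0  b=1  b=2  b=3  b=4  b=5  b=6  b=7  b=8  b=9
a=0:    L    L    L    L    W    W    W    W    L    L
a=1:    L    W    W    W    W    L    L    L    L    W
a=2:    L    W    L    L    W    L    W    W    W    W
a=3:    L    W    L    W    W    L    W    L    L    W
a=4:    W    W    W    W    L    L    W    L    W    W
a=5:    W    L    L    L    L    W    W    W    W    L
a=6:    W    L    W    W    W    W    L    L    L    L
Cells with no legal move (terminal, hence L): (0,0), (0,1), (0,2), (0,3), (1,0), (2,0), (3,0).
The remaining L cells, each justified by listing all of its moves:
(0,8): →(0,4)(W) only, which is W, so L
(0,9): →(0,5)(W) only, which is W, so L
(1,5): →(1,1)(W), (0,4)(W) — all W, so L
(1,6): →(1,2)(W), (0,5)(W) — all W, so L
(1,7): →(1,3)(W), (0,6)(W) — all W, so L
(1,8): →(1,4)(W), (0,7)(W) — all W, so L
(2,2): →(1,1)(W) only, which is W, so L
(2,3): →(1,2)(W) only, which is W, so L
(2,5): →(2,1)(W), (1,4)(W) — all W, so L
(3,2): →(2,1)(W) only, which is W, so L
(3,5): →(3,1)(W), (2,4)(W) — all W, so L
(3,7): →(3,3)(W), (2,6)(W) — all W, so L
(3,8): →(3,4)(W), (2,7)(W) — all W, so L
(4,4): →(0,4)(W), (4,0)(W), (3,3)(W) — all W, so L
(4,5): →(0,5)(W), (4,1)(W), (3,4)(W) — all W, so L
(4,7): →(0,7)(W), (4,3)(W), (3,6)(W) — all W, so L
(5,1): →(1,1)(W), (4,0)(W) — all W, so L
(5,2): →(1,2)(W), (4,1)(W) — all W, so L
(5,3): →(1,3)(W), (4,2)(W) — all W, so L
(5,4): →(1,4)(W), (5,0)(W), (4,3)(W) — all W, so L
(5,9): →(1,9)(W), (5,5)(W), (4,8)(W) — all W, so L
(6,1): →(2,1)(W), (5,0)(W) — all W, so L
(6,6): →(2,6)(W), (6,2)(W), (5,5)(W) — all W, so L
(6,7): →(2,7)(W), (6,3)(W), (5,6)(W) — all W, so L
(6,8): →(2,8)(W), (6,4)(W), (5,7)(W) — all W, so L
(6,9): →(2,9)(W), (6,5)(W), (5,8)(W) — all W, so L
Every other cell has at least one move into one of the L cells above, so it is W.
L cells per row: a=0: 6, a=1: 5, a=2: 4, a=3: 5, a=4: 3, a=5: 5, a=6: 5; total 33.

33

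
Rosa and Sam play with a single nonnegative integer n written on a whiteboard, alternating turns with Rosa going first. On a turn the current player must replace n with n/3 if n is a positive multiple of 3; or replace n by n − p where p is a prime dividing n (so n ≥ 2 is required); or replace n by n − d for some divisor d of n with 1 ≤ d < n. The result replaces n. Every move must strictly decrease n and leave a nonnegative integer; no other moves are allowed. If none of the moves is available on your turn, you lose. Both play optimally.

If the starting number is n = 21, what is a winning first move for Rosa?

Positions with no move are L. A position that does have a move is losing for the player to move precisely when every available move leads to a winning position for the opponent. Fill in the labels:
n=0: no move → L
n=1: no move → L
n=2: W (go to 0, an L position)
n=3: W (go to 0, an L position)
n=4: L (options 2(W), 3(W) are all W)
n=5: W (go to 0, an L position)
n=6: W (go to 4, an L position)
n=7: W (go to 0, an L position)
n=8: W (go to 4, an L position)
n=9: L (options 3(W), 6(W), 8(W) are all W)
n=10: W (go to 9, an L position)
n=11: W (go to 0, an L position)
n=12: W (go to 4, an L position)
n=13: W (go to 0, an L position)
n=14: L (options 7(W), 12(W), 13(W) are all W)
n=15: W (go to 14, an L position)
n=16: W (go to 14, an L position)
n=17: W (go to 0, an L position)
n=18: W (go to 9, an L position)
n=19: W (go to 0, an L position)
n=20: L (options 10(W), 15(W), 16(W), 18(W), 19(W) are all W)
n=21: W (go to 14, an L position)
From 21, the L positions reachable in one move are: 14, 20. Any move reaching one of these is winning.

Move to 14.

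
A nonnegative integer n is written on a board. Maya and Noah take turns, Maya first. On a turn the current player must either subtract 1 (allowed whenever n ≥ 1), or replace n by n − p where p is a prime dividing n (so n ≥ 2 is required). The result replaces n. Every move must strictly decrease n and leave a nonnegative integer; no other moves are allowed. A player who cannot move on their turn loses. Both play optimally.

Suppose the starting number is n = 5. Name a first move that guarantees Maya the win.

Move to 0.

Work bottom-up. With no move the player to move loses. Otherwise the position is W if at least one move leads to an L position for the opponent, and L if every move leads to a W.
n=0: no move → L
n=1: can move to 0, which is L ⇒ W
n=2: can move to 0, which is L ⇒ W
n=3: can move to 0, which is L ⇒ W
n=4: moves to 2(W), 3(W); every one is W ⇒ L
n=5: can move to 0, which is L ⇒ W
From 5, the L positions reachable in one move are: 0, 4. Any move reaching one of these is winning.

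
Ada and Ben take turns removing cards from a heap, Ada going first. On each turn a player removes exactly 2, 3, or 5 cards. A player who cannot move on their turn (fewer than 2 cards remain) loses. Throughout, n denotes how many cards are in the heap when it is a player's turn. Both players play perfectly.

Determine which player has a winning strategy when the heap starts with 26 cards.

Positions with no move are L. A position that does have a move is losing for the player to move precisely when every available move leads to a winning position for the opponent. Fill in the labels:
n=0: no move → L
n=1: no move → L
n=2: W (go to 0, an L position)
n=3: W (go to 1, an L position)
n=4: W (go to 1, an L position)
n=5: W (go to 0, an L position)
n=6: W (go to 1, an L position)
n=7: L (options 5(W), 4(W), 2(W) are all W)
n=8: L (options 6(W), 5(W), 3(W) are all W)
n=9: W (go to 7, an L position)
n=10: W (go to 8, an L position)
n=11: W (go to 8, an L position)
n=12: W (go to 7, an L position)
n=13: W (go to 8, an L position)
n=14: L (options 12(W), 11(W), 9(W) are all W)
n=15: L (options 13(W), 12(W), 10(W) are all W)
n=16: W (go to 14, an L position)
n=17: W (go to 15, an L position)
n=18: W (go to 15, an L position)
n=19: W (go to 14, an L position)
n=20: W (go to 15, an L position)
n=21: L (options 19(W), 18(W), 16(W) are all W)
n=22: L (options 20(W), 19(W), 17(W) are all W)
n=23: W (go to 21, an L position)
n=24: W (go to 22, an L position)
n=25: W (go to 22, an L position)
n=26: W (go to 21, an L position)
From 26 Ada can remove 5, leaving 21, reaching an L position.

Ada wins.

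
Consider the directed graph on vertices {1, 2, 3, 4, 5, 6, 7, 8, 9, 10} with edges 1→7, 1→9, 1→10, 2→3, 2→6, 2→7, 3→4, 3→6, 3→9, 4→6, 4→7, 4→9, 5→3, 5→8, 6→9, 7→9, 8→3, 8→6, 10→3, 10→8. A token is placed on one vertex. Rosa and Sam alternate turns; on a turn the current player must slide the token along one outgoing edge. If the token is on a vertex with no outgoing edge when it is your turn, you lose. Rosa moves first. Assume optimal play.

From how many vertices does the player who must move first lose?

Classify positions by backward induction: terminal positions (no move available) are L. From any other position, the mover wins iff some move reaches an L.
Every edge goes from a vertex to one that appears earlier in the order 9, 6, 7, 4, 3, 8, 5, 10, 1, 2, so processing vertices in that order labels each vertex after all of its successors.
9: no outgoing edge → L
6: can move to 9, which is L ⇒ W
7: can move to 9, which is L ⇒ W
4: can move to 9, which is L ⇒ W
3: can move to 9, which is L ⇒ W
8: moves to 3(W), 6(W); every one is W ⇒ L
5: can move to 8, which is L ⇒ W
10: can move to 8, which is L ⇒ W
1: can move to 9, which is L ⇒ W
2: moves to 3(W), 7(W), 6(W); every one is W ⇒ L
The L vertices are 2, 8, 9; that is 3 in all.

3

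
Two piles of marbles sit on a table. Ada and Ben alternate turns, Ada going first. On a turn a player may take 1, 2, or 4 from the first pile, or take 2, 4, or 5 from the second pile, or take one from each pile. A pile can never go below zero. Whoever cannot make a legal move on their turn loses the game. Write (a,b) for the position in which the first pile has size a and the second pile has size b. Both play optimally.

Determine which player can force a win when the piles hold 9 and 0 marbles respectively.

Positions with no move are L. A position that does have a move is losing for the player to move precisely when every available move leads to a winning position for the opponent. Fill in the labels:
No move ever increases a pile, so every position that can arise here has a ≤ 9 and b ≤ 0; it is enough to label the cells with 0 ≤ a ≤ 9 and 0 ≤ b ≤ 0.
Every move lowers a or b (never raises either), so fill the grid row by row in increasing a, and left to right within a row: each cell's successors are then already labelled.
      b=0
a=0:    L
a=1:    W
a=2:    W
a=3:    L
a=4:    W
a=5:    W
a=6:    L
a=7:    W
a=8:    W
a=9:    L
Cells with no legal move (terminal, hence L): (0,0).
The remaining L cells, each justified by listing all of its moves:
(3,0): →(2,0)(W), (1,0)(W) — all W, so L
(6,0): →(5,0)(W), (4,0)(W), (2,0)(W) — all W, so L
(9,0): →(8,0)(W), (7,0)(W), (5,0)(W) — all W, so L
Every other cell has at least one move into one of the L cells above, so it is W.
The starting position (9,0) is L: whatever Ada does, the opponent receives a W position.

Ben wins.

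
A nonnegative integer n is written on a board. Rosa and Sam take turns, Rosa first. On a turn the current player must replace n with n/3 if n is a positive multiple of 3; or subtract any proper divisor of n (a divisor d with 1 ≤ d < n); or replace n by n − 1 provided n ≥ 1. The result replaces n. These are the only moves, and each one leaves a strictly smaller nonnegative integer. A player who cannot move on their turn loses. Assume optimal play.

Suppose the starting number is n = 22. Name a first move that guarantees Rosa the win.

Label each position W (a win for the player to move) or L (a loss). A position with no legal move is L; any other position is W exactly when some move reaches an L, and L when every move reaches a W.
n=0: no move → L
n=1: W (go to 0, an L position)
n=2: L (sole option 1(W) is W)
n=3: W (go to 2, an L position)
n=4: W (go to 2, an L position)
n=5: L (sole option 4(W) is W)
n=6: W (go to 2, an L position)
n=7: L (sole option 6(W) is W)
n=8: W (go to 7, an L position)
n=9: L (options 3(W), 6(W), 8(W) are all W)
n=10: W (go to 5, an L position)
n=11: L (sole option 10(W) is W)
n=12: W (go to 9, an L position)
n=13: L (sole option 12(W) is W)
n=14: W (go to 7, an L position)
n=15: W (go to 5, an L position)
n=16: L (options 8(W), 12(W), 14(W), 15(W) are all W)
n=17: W (go to 16, an L position)
n=18: W (go to 9, an L position)
n=19: L (sole option 18(W) is W)
n=20: W (go to 16, an L position)
n=21: W (go to 7, an L position)
n=22: W (go to 11, an L position)
From 22, the L positions reachable in one move are: 11.

Move to 11.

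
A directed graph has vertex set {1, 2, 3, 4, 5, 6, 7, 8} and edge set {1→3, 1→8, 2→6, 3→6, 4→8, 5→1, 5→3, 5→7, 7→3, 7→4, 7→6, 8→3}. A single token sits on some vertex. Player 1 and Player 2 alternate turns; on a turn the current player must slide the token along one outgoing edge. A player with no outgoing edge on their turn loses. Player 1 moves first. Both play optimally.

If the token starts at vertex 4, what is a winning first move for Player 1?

Compute win/loss labels from the base case upward. A position with no move is L. Any other position is W if it can reach an L in one move, else L.
Every edge goes from a vertex to one that appears earlier in the order 6, 3, 8, 2, 1, 4, 7, 5, so processing vertices in that order labels each vertex after all of its successors.
6: no outgoing edge → L
3: →6(L), so W
8: →3(W) only, which is W, so L
2: →6(L), so W
1: →8(L), so W
4: →8(L), so W
7: →6(L), so W
5: →7(W), 1(W), 3(W) — all W, so L
From 4, the L positions reachable in one move are: 8.

Move to 8.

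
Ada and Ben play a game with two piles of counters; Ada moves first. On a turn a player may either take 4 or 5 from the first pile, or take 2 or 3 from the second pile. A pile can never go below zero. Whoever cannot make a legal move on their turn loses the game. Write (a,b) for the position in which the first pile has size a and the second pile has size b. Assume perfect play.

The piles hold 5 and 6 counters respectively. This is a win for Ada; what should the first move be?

Positions with no move are L. A position that does have a move is losing for the player to move precisely when every available move leads to a winning position for the opponent. Fill in the labels:
No move ever increases a pile, so every position that can arise here has a ≤ 5 and b ≤ 6; it is enough to label the cells with 0 ≤ a ≤ 5 and 0 ≤ b ≤ 6.
Every move lowers a or b (never raises either), so fill the grid row by row in increasing a, and left to right within a row: each cell's successors are then already labelled.
      b=0  b=1  b=2  b=3  b=4  b=5  b=6
a=0:    L    L    W    W    W    L    L
a=1:    L    L    W    W    W    L    L
a=2:    L    L    W    W    W    L    L
a=3:    L    L    W    W    W    L    L
a=4:    W    W    L    L    W    W    W
a=5:    W    W    L    L    W    W    W
Cells with no legal move (terminal, hence L): (0,0), (0,1), (1,0), (1,1), (2,0), (2,1), (3,0), (3,1).
The remaining L cells, each justified by listing all of its moves:
(0,5): moves to (0,3)(W), (0,2)(W); every one is W ⇒ L
(0,6): moves to (0,4)(W), (0,3)(W); every one is W ⇒ L
(1,5): moves to (1,3)(W), (1,2)(W); every one is W ⇒ L
(1,6): moves to (1,4)(W), (1,3)(W); every one is W ⇒ L
(2,5): moves to (2,3)(W), (2,2)(W); every one is W ⇒ L
(2,6): moves to (2,4)(W), (2,3)(W); every one is W ⇒ L
(3,5): moves to (3,3)(W), (3,2)(W); every one is W ⇒ L
(3,6): moves to (3,4)(W), (3,3)(W); every one is W ⇒ L
(4,2): moves to (0,2)(W), (4,0)(W); every one is W ⇒ L
(4,3): moves to (0,3)(W), (4,1)(W), (4,0)(W); every one is W ⇒ L
(5,2): moves to (1,2)(W), (0,2)(W), (5,0)(W); every one is W ⇒ L
(5,3): moves to (1,3)(W), (0,3)(W), (5,1)(W), (5,0)(W); every one is W ⇒ L
Every other cell has at least one move into one of the L cells above, so it is W.
From (5,6), the L positions reachable in one move are: (1,6), (0,6), (5,3). Any move reaching one of these is winning.

Move to (1,6).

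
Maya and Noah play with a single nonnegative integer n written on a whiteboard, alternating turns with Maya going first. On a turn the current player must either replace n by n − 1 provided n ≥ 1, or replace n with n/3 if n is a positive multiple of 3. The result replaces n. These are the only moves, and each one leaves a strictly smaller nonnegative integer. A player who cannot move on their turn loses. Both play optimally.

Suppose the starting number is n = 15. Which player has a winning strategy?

Noah wins.

Use the standard recursion: the mover loses at a terminal position; elsewhere, the mover wins exactly when some move hands the opponent an L position.
n=0: no move → L
n=1: can move to 0, which is L ⇒ W
n=2: the only move is to 1(W), a W ⇒ L
n=3: can move to 2, which is L ⇒ W
n=4: the only move is to 3(W), a W ⇒ L
n=5: can move to 4, which is L ⇒ W
n=6: can move to 2, which is L ⇒ W
n=7: the only move is to 6(W), a W ⇒ L
n=8: can move to 7, which is L ⇒ W
n=9: moves to 3(W), 8(W); every one is W ⇒ L
n=10: can move to 9, which is L ⇒ W
n=11: the only move is to 10(W), a W ⇒ L
n=12: can move to 4, which is L ⇒ W
n=13: the only move is to 12(W), a W ⇒ L
n=14: can move to 13, which is L ⇒ W
n=15: moves to 5(W), 14(W); every one is W ⇒ L
Every move from 15 reaches a W position, so the mover loses.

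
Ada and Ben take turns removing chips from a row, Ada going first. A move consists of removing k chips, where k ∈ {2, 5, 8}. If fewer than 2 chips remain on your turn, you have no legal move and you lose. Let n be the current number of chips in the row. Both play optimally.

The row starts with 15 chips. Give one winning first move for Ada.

Remove 5, leaving 10.

Use the standard recursion: the mover loses at a terminal position; elsewhere, the mover wins exactly when some move hands the opponent an L position.
n=0: no move → L
n=1: no move → L
n=2: W (go to 0, an L position)
n=3: W (go to 1, an L position)
n=4: L (sole option 2(W) is W)
n=5: W (go to 0, an L position)
n=6: W (go to 4, an L position)
n=7: L (options 5(W), 2(W) are all W)
n=8: W (go to 0, an L position)
n=9: W (go to 7, an L position)
n=10: L (options 8(W), 5(W), 2(W) are all W)
n=11: L (options 9(W), 6(W), 3(W) are all W)
n=12: W (go to 10, an L position)
n=13: W (go to 11, an L position)
n=14: L (options 12(W), 9(W), 6(W) are all W)
n=15: W (go to 10, an L position)
From 15, the L positions reachable in one move are: 10, 7. Any move reaching one of these is winning.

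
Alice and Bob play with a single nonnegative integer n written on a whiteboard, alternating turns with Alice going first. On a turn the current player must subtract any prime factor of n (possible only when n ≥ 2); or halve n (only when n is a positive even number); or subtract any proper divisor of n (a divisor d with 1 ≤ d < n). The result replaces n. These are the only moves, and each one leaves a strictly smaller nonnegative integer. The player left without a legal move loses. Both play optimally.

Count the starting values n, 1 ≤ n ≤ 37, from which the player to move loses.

8

Build the W/L table. Terminal = L. A non-terminal position is W if it has a move to some L; otherwise it is L.
n=0: no move → L
n=1: no move → L
n=2: →0(L), so W
n=3: →0(L), so W
n=4: →2(W), 3(W) — all W, so L
n=5: →0(L), so W
n=6: →4(L), so W
n=7: →0(L), so W
n=8: →4(L), so W
n=9: →6(W), 8(W) — all W, so L
n=10: →9(L), so W
n=11: →0(L), so W
n=12: →9(L), so W
n=13: →0(L), so W
n=14: →7(W), 12(W), 13(W) — all W, so L
n=15: →14(L), so W
n=16: →14(L), so W
n=17: →0(L), so W
n=18: →9(L), so W
n=19: →0(L), so W
n=20: →10(W), 15(W), 16(W), 18(W), 19(W) — all W, so L
n=21: →14(L), so W
n=22: →20(L), so W
n=23: →0(L), so W
n=24: →20(L), so W
n=25: →20(L), so W
n=26: →13(W), 24(W), 25(W) — all W, so L
n=27: →26(L), so W
n=28: →14(L), so W
n=29: →0(L), so W
n=30: →20(L), so W
n=31: →0(L), so W
n=32: →16(W), 24(W), 28(W), 30(W), 31(W) — all W, so L
n=33: →32(L), so W
n=34: →32(L), so W
n=35: →28(W), 30(W), 34(W) — all W, so L
n=36: →32(L), so W
n=37: →0(L), so W
L entries with 1 ≤ n ≤ 37 (n=0 is outside the asked range and is not counted): n = 1, 4, 9, 14, 20, 26, 32, 35; that makes 8.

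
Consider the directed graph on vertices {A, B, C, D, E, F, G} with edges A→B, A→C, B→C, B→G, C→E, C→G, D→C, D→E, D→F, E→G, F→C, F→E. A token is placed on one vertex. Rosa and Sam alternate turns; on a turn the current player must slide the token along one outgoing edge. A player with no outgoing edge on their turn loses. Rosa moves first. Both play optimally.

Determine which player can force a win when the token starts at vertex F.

Sam wins.

Work bottom-up. With no move the player to move loses. Otherwise the position is W if at least one move leads to an L position for the opponent, and L if every move leads to a W.
Every edge goes from a vertex to one that appears earlier in the order G, E, C, B, A, F, D, so processing vertices in that order labels each vertex after all of its successors.
G: no outgoing edge → L
E: →G(L), so W
C: →G(L), so W
B: →G(L), so W
A: →B(W), C(W) — all W, so L
F: →C(W), E(W) — all W, so L
D: →F(L), so W
The starting position F is L: whatever Rosa does, the opponent receives a W position.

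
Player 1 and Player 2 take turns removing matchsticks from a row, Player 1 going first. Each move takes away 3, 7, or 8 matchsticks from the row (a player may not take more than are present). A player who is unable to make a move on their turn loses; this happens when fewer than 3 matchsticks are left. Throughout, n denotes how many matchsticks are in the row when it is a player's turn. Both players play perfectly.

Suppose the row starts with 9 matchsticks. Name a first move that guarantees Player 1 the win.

Positions with no move are L. A position that does have a move is losing for the player to move precisely when every available move leads to a winning position for the opponent. Fill in the labels:
n=0: no move → L
n=1: no move → L
n=2: no move → L
n=3: reaches L-position 0 → W
n=4: reaches L-position 1 → W
n=5: reaches L-position 2 → W
n=6: only reaches 3(W), which is W → L
n=7: reaches L-position 0 → W
n=8: reaches L-position 1 → W
n=9: reaches L-position 6 → W
From 9, the L positions reachable in one move are: 6, 2, 1. Any move reaching one of these is winning.

Remove 3, leaving 6.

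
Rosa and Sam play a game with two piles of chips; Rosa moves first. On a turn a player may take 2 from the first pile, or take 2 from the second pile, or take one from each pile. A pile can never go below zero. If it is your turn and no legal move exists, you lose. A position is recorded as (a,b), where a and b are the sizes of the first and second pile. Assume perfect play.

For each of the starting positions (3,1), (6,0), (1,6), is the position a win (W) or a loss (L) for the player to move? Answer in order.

(3,1): L, (6,0): W, (1,6): W

Classify positions by backward induction: terminal positions (no move available) are L. From any other position, the mover wins iff some move reaches an L.
No move ever increases a pile, so every position that can arise here has a ≤ 6 and b ≤ 6; it is enough to label the cells with 0 ≤ a ≤ 6 and 0 ≤ b ≤ 6.
Every move lowers a or b (never raises either), so fill the grid row by row in increasing a, and left to right within a row: each cell's successors are then already labelled.
      b=0  b=1  b=2  b=3  b=4  b=5  b=6
a=0:    L    L    W    W    L    L    W
a=1:    L    W    W    L    L    W    W
a=2:    W    W    L    L    W    W    L
a=3:    W    L    L    W    W    L    L
a=4:    L    L    W    W    L    L    W
a=5:    L    W    W    L    L    W    W
a=6:    W    W    L    L    W    W    L
Cells with no legal move (terminal, hence L): (0,0), (0,1), (1,0).
The remaining L cells, each justified by listing all of its moves:
(0,4): only reaches (0,2)(W), which is W → L
(0,5): only reaches (0,3)(W), which is W → L
(1,3): only reaches (1,1)(W), (0,2)(W), all W → L
(1,4): only reaches (1,2)(W), (0,3)(W), all W → L
(2,2): only reaches (0,2)(W), (2,0)(W), (1,1)(W), all W → L
(2,3): only reaches (0,3)(W), (2,1)(W), (1,2)(W), all W → L
(2,6): only reaches (0,6)(W), (2,4)(W), (1,5)(W), all W → L
(3,1): only reaches (1,1)(W), (2,0)(W), all W → L
(3,2): only reaches (1,2)(W), (3,0)(W), (2,1)(W), all W → L
(3,5): only reaches (1,5)(W), (3,3)(W), (2,4)(W), all W → L
(3,6): only reaches (1,6)(W), (3,4)(W), (2,5)(W), all W → L
(4,0): only reaches (2,0)(W), which is W → L
(4,1): only reaches (2,1)(W), (3,0)(W), all W → L
(4,4): only reaches (2,4)(W), (4,2)(W), (3,3)(W), all W → L
(4,5): only reaches (2,5)(W), (4,3)(W), (3,4)(W), all W → L
(5,0): only reaches (3,0)(W), which is W → L
(5,3): only reaches (3,3)(W), (5,1)(W), (4,2)(W), all W → L
(5,4): only reaches (3,4)(W), (5,2)(W), (4,3)(W), all W → L
(6,2): only reaches (4,2)(W), (6,0)(W), (5,1)(W), all W → L
(6,3): only reaches (4,3)(W), (6,1)(W), (5,2)(W), all W → L
(6,6): only reaches (4,6)(W), (6,4)(W), (5,5)(W), all W → L
Every other cell has at least one move into one of the L cells above, so it is W.
(3,1): one of the L cells justified above, so L
(6,0): the move to (4,0) reaches an L cell, so W
(1,6): the move to (1,4) reaches an L cell, so W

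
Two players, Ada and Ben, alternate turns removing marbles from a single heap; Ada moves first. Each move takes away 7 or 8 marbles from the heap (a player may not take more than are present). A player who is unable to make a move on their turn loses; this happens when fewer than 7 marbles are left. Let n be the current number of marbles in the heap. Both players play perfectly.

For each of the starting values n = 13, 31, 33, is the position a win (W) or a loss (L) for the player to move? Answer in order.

Compute win/loss labels from the base case upward. A position with no move is L. Any other position is W if it can reach an L in one move, else L.
n=0: no move → L
n=1: no move → L
n=2: no move → L
n=3: no move → L
n=4: no move → L
n=5: no move → L
n=6: no move → L
n=7: can move to 0, which is L ⇒ W
n=8: can move to 1, which is L ⇒ W
n=9: can move to 2, which is L ⇒ W
n=10: can move to 3, which is L ⇒ W
n=11: can move to 4, which is L ⇒ W
n=12: can move to 5, which is L ⇒ W
n=13: can move to 6, which is L ⇒ W
n=14: can move to 6, which is L ⇒ W
n=15: moves to 8(W), 7(W); every one is W ⇒ L
n=16: moves to 9(W), 8(W); every one is W ⇒ L
n=17: moves to 10(W), 9(W); every one is W ⇒ L
n=18: moves to 11(W), 10(W); every one is W ⇒ L
n=19: moves to 12(W), 11(W); every one is W ⇒ L
n=20: moves to 13(W), 12(W); every one is W ⇒ L
n=21: moves to 14(W), 13(W); every one is W ⇒ L
n=22: can move to 15, which is L ⇒ W
n=23: can move to 16, which is L ⇒ W
n=24: can move to 17, which is L ⇒ W
n=25: can move to 18, which is L ⇒ W
n=26: can move to 19, which is L ⇒ W
n=27: can move to 20, which is L ⇒ W
n=28: can move to 21, which is L ⇒ W
n=29: can move to 21, which is L ⇒ W
n=30: moves to 23(W), 22(W); every one is W ⇒ L
n=31: moves to 24(W), 23(W); every one is W ⇒ L
n=32: moves to 25(W), 24(W); every one is W ⇒ L
n=33: moves to 26(W), 25(W); every one is W ⇒ L

13: W, 31: L, 33: L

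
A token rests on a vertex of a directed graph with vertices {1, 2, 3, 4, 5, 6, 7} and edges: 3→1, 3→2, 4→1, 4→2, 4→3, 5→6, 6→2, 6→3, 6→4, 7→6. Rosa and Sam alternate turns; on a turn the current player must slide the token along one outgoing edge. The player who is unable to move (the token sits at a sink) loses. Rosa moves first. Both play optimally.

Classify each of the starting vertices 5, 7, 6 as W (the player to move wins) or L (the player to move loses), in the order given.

Classify positions by backward induction: terminal positions (no move available) are L. From any other position, the mover wins iff some move reaches an L.
Every edge goes from a vertex to one that appears earlier in the order 1, 2, 3, 4, 6, 7, 5, so processing vertices in that order labels each vertex after all of its successors.
1: no outgoing edge → L
2: no outgoing edge → L
3: →2(L), so W
4: →2(L), so W
6: →2(L), so W
7: →6(W) only, which is W, so L
5: →6(W) only, which is W, so L

5: L, 7: L, 6: W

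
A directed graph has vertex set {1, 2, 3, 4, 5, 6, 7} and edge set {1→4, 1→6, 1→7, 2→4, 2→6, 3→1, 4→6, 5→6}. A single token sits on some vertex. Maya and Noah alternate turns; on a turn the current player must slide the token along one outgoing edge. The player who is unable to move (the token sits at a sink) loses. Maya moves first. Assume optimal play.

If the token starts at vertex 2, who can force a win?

Use the standard recursion: the mover loses at a terminal position; elsewhere, the mover wins exactly when some move hands the opponent an L position.
Every edge goes from a vertex to one that appears earlier in the order 6, 7, 4, 1, 2, 5, 3, so processing vertices in that order labels each vertex after all of its successors.
6: no outgoing edge → L
7: no outgoing edge → L
4: reaches L-position 6 → W
1: reaches L-position 7 → W
2: reaches L-position 6 → W
5: reaches L-position 6 → W
3: only reaches 1(W), which is W → L
From 2 Maya can move to 6, reaching an L position.

Maya wins.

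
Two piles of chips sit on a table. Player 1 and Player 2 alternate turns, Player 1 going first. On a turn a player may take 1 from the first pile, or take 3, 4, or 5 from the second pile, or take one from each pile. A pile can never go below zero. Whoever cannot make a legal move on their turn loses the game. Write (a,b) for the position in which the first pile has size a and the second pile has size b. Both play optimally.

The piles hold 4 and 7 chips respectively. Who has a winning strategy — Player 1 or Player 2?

Use the standard recursion: the mover loses at a terminal position; elsewhere, the mover wins exactly when some move hands the opponent an L position.
No move ever increases a pile, so every position that can arise here has a ≤ 4 and b ≤ 7; it is enough to label the cells with 0 ≤ a ≤ 4 and 0 ≤ b ≤ 7.
Every move lowers a or b (never raises either), so fill the grid row by row in increasing a, and left to right within a row: each cell's successors are then already labelled.
      b=0  b=1  b=2  b=3  b=4  b=5  b=6  b=7
a=0:    L    L    L    W    W    W    W    W
a=1:    W    W    W    W    L    L    L    W
a=2:    L    L    L    W    W    W    W    W
a=3:    W    W    W    W    L    L    L    W
a=4:    L    L    L    W    W    W    W    W
Cells with no legal move (terminal, hence L): (0,0), (0,1), (0,2).
The remaining L cells, each justified by listing all of its moves:
(1,4): only reaches (0,4)(W), (1,1)(W), (1,0)(W), (0,3)(W), all W → L
(1,5): only reaches (0,5)(W), (1,2)(W), (1,1)(W), (1,0)(W), (0,4)(W), all W → L
(1,6): only reaches (0,6)(W), (1,3)(W), (1,2)(W), (1,1)(W), (0,5)(W), all W → L
(2,0): only reaches (1,0)(W), which is W → L
(2,1): only reaches (1,1)(W), (1,0)(W), all W → L
(2,2): only reaches (1,2)(W), (1,1)(W), all W → L
(3,4): only reaches (2,4)(W), (3,1)(W), (3,0)(W), (2,3)(W), all W → L
(3,5): only reaches (2,5)(W), (3,2)(W), (3,1)(W), (3,0)(W), (2,4)(W), all W → L
(3,6): only reaches (2,6)(W), (3,3)(W), (3,2)(W), (3,1)(W), (2,5)(W), all W → L
(4,0): only reaches (3,0)(W), which is W → L
(4,1): only reaches (3,1)(W), (3,0)(W), all W → L
(4,2): only reaches (3,2)(W), (3,1)(W), all W → L
Every other cell has at least one move into one of the L cells above, so it is W.
The starting position (4,7) is W: Player 1 should move to (4,2), handing over an L position.

Player 1 wins.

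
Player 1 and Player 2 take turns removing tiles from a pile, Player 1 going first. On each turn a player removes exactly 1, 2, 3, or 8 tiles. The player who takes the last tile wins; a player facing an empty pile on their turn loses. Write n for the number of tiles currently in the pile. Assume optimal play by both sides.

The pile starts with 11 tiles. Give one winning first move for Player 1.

Remove 2, leaving 9.

Build the W/L table. Terminal = L. A non-terminal position is W if it has a move to some L; otherwise it is L.
n=0: no move → L
n=1: →0(L), so W
n=2: →0(L), so W
n=3: →0(L), so W
n=4: →3(W), 2(W), 1(W) — all W, so L
n=5: →4(L), so W
n=6: →4(L), so W
n=7: →4(L), so W
n=8: →0(L), so W
n=9: →8(W), 7(W), 6(W), 1(W) — all W, so L
n=10: →9(L), so W
n=11: →9(L), so W
From 11, the L positions reachable in one move are: 9.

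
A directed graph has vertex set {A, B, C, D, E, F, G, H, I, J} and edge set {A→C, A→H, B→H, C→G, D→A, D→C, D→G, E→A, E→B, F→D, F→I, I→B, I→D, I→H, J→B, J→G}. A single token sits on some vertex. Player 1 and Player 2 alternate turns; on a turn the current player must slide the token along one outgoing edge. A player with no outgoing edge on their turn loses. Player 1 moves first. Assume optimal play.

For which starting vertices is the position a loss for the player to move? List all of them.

Label each position W (a win for the player to move) or L (a loss). A position with no legal move is L; any other position is W exactly when some move reaches an L, and L when every move reaches a W.
Every edge goes from a vertex to one that appears earlier in the order H, G, C, A, D, B, J, I, E, F, so processing vertices in that order labels each vertex after all of its successors.
H: no outgoing edge → L
G: no outgoing edge → L
C: reaches L-position G → W
A: reaches L-position H → W
D: reaches L-position G → W
B: reaches L-position H → W
J: reaches L-position G → W
I: reaches L-position H → W
E: only reaches B(W), A(W), all W → L
F: only reaches I(W), D(W), all W → L
The losing starting vertices are exactly the entries labelled L in this table (4 of them).

E, F, G, H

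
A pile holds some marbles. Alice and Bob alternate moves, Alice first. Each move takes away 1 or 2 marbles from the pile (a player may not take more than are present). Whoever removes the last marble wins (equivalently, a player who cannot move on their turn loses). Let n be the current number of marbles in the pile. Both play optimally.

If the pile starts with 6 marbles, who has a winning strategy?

Work bottom-up. With no move the player to move loses. Otherwise the position is W if at least one move leads to an L position for the opponent, and L if every move leads to a W.
n=0: no move → L
n=1: can move to 0, which is L ⇒ W
n=2: can move to 0, which is L ⇒ W
n=3: moves to 2(W), 1(W); every one is W ⇒ L
n=4: can move to 3, which is L ⇒ W
n=5: can move to 3, which is L ⇒ W
n=6: moves to 5(W), 4(W); every one is W ⇒ L
Every move from 6 reaches a W position, so the mover loses.

Bob wins.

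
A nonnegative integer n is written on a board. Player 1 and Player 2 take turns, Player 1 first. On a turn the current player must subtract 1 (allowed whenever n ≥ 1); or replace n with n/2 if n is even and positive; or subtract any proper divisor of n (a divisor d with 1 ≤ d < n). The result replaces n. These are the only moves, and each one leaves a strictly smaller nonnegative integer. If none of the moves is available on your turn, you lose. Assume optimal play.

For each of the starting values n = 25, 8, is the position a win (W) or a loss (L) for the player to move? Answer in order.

25: L, 8: W

Build the W/L table. Terminal = L. A non-terminal position is W if it has a move to some L; otherwise it is L.
n=0: no move → L
n=1: reaches L-position 0 → W
n=2: only reaches 1(W), which is W → L
n=3: reaches L-position 2 → W
n=4: reaches L-position 2 → W
n=5: only reaches 4(W), which is W → L
n=6: reaches L-position 5 → W
n=7: only reaches 6(W), which is W → L
n=8: reaches L-position 7 → W
n=9: only reaches 6(W), 8(W), all W → L
n=10: reaches L-position 5 → W
n=11: only reaches 10(W), which is W → L
n=12: reaches L-position 9 → W
n=13: only reaches 12(W), which is W → L
n=14: reaches L-position 7 → W
n=15: only reaches 10(W), 12(W), 14(W), all W → L
n=16: reaches L-position 15 → W
n=17: only reaches 16(W), which is W → L
n=18: reaches L-position 9 → W
n=19: only reaches 18(W), which is W → L
n=20: reaches L-position 15 → W
n=21: only reaches 14(W), 18(W), 20(W), all W → L
n=22: reaches L-position 11 → W
n=23: only reaches 22(W), which is W → L
n=24: reaches L-position 21 → W
n=25: only reaches 20(W), 24(W), all W → L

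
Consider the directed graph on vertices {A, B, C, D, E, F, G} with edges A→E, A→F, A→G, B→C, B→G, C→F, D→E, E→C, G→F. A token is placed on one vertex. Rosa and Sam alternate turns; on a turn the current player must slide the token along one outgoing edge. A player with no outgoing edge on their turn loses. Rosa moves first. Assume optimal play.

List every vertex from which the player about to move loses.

Compute win/loss labels from the base case upward. A position with no move is L. Any other position is W if it can reach an L in one move, else L.
Every edge goes from a vertex to one that appears earlier in the order F, C, G, E, D, A, B, so processing vertices in that order labels each vertex after all of its successors.
F: no outgoing edge → L
C: reaches L-position F → W
G: reaches L-position F → W
E: only reaches C(W), which is W → L
D: reaches L-position E → W
A: reaches L-position E → W
B: only reaches G(W), C(W), all W → L
The losing starting vertices are exactly the entries labelled L in this table (3 of them).

B, E, F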